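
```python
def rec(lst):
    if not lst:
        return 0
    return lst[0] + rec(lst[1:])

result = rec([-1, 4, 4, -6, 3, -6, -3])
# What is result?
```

(-1) + 4 + 4 + (-6) + 3 + (-6) + (-3) + 0 = -5

Answer: -5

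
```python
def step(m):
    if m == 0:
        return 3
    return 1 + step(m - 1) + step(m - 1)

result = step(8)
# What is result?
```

step(m) = 1 + 2·step(m-1), step(0)=3. Closed form: (3+1)·2^8 - 1 = 1023.

Answer: 1023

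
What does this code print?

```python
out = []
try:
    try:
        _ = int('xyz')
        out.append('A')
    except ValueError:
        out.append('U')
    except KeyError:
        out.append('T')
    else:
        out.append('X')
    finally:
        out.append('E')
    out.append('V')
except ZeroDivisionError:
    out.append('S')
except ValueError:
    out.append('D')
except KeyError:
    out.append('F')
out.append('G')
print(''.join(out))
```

Execution trace: 'U' (inner except ValueError) → 'E' (inner finally) → 'V' (try body, no exception) → 'G' (after the try/except). Output: UEVG

Answer: UEVG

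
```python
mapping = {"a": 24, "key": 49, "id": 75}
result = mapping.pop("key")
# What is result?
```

Trace:
`mapping = {"a": 24, "key": 49, "id": 75}` → mapping = {'a': 24, 'key': 49, 'id': 75}
`result = mapping.pop("key")` → mapping = {'a': 24, 'id': 75}; result = 49
So result = 49

Answer: 49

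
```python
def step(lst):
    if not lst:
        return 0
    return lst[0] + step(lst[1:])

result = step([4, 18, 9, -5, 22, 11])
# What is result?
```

4 + 18 + 9 + (-5) + 22 + 11 + 0 = 59

Answer: 59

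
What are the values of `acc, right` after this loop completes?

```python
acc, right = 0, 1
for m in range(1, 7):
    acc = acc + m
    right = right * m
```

Sum and factorial of 1 to 6
`acc, right` takes the values: (0, 1) → (1, 1) → (3, 1) → (3, 2) → (6, 2) → (6, 6) → (10, 6) → (10, 24) → (15, 24) → (15, 120) → (21, 120) → (21, 720)

Answer: 21, 720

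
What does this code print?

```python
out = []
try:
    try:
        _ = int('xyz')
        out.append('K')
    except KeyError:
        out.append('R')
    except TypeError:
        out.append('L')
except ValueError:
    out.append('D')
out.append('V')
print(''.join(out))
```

Execution trace: 'D' (outer except ValueError) → 'V' (after the try/except). Output: DV

Answer: DV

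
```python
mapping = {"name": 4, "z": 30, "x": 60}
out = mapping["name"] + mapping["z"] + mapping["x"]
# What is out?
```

Trace:
`mapping = {"name": 4, "z": 30, "x": 60}` → mapping = {'name': 4, 'z': 30, 'x': 60}
`out = mapping["name"] + mapping["z"] + mapping["x"]` → out = 94
So out = 94

Answer: 94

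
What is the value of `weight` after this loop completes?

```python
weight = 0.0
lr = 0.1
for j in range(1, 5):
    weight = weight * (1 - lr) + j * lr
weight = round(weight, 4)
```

Moving average with lr=0.1
`weight` takes the values: 0.0 → 0.1 → 0.29 → 0.561 → 0.9049

Answer: 0.9049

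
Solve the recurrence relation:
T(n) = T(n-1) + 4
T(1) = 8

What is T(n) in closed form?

Unrolling: T(n) = T(1) + 4·(n-1) = 8 + 4(n-1) = 4n + 4.

Answer: T(n) = 4n + 4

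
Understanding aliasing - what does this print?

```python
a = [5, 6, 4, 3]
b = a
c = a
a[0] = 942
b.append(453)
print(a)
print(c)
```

Key concept: multiple aliases.
Step by step:
`a = [5, 6, 4, 3]` → a = [5, 6, 4, 3]
`b = a` → b = [5, 6, 4, 3] (same object as a)
`c = a` → c = [5, 6, 4, 3] (same object as a, b)
`a[0] = 942` → a = [942, 6, 4, 3] (same object as b, c); b = [942, 6, 4, 3] (same object as a, c); c = [942, 6, 4, 3] (same object as a, b)
`b.append(453)` → a = [942, 6, 4, 3, 453] (same object as b, c); b = [942, 6, 4, 3, 453] (same object as a, c); c = [942, 6, 4, 3, 453] (same object as a, b)
`print(a)` → prints [942, 6, 4, 3, 453]
`print(c)` → prints [942, 6, 4, 3, 453]

Answer:
[942, 6, 4, 3, 453]
[942, 6, 4, 3, 453]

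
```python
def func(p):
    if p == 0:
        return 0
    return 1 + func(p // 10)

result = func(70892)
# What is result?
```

Count of digits of 70892: 5

Answer: 5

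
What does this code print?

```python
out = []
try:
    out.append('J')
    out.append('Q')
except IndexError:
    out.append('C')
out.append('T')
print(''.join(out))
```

Execution trace: 'J' (try body) → 'Q' (try body, no exception) → 'T' (after the try/except). Output: JQT

Answer: JQT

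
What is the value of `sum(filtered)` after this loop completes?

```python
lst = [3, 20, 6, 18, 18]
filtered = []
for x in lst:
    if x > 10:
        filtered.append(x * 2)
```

Sum of doubled values > 10
`filtered` takes the values: [] → [40] → [40, 36] → [40, 36, 36]
So `sum(filtered)` = 112

Answer: 112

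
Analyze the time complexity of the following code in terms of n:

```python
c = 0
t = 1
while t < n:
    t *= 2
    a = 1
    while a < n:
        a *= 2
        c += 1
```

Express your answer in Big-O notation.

Each loop level contributes: log n × log n. Multiplying the contributions gives O(log² n).

Answer: O(log² n)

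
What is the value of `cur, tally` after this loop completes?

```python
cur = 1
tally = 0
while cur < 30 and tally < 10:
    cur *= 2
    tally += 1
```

Double until >= 30 or 10 iterations
`cur, tally` takes the values: (1, 0) → (2, 0) → (2, 1) → (4, 1) → (4, 2) → (8, 2) → (8, 3) → (16, 3) → (16, 4) → (32, 4) → (32, 5)

Answer: 32, 5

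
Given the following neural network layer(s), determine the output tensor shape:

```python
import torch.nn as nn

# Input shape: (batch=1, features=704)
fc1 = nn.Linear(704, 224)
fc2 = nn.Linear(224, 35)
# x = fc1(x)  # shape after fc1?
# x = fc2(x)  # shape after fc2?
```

Input: (1, 704) -> after fc1: (1, 224) -> Output: (1, 35)

Answer: (1, 35)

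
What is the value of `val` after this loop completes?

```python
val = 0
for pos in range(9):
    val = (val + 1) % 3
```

Increment mod 3, 9 times = 0
`val` takes the values: 0 → 1 → 2 → 0 → 1 → 2 → 0 → 1 → 2 → 0

Answer: 0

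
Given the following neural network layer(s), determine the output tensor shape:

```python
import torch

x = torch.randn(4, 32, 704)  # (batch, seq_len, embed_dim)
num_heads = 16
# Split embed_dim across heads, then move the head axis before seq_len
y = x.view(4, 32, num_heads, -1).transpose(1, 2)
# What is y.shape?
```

Input: (4, 32, 704) -> head_dim = 704 // 16 = 44; after view: (4, 32, 16, 44) -> after transpose(1, 2): (4, 16, 32, 44) -> Output: (4, 16, 32, 44)

Answer: (4, 16, 32, 44)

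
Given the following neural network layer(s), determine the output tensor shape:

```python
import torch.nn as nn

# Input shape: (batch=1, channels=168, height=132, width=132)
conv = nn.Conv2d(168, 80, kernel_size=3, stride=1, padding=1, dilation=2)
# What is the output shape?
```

Input: (1, 168, 132, 132) -> Output: (1, 80, 130, 130)

Answer: (1, 80, 130, 130)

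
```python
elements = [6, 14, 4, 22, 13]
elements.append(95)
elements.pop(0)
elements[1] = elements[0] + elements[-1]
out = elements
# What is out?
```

Trace:
`elements = [6, 14, 4, 22, 13]` → elements = [6, 14, 4, 22, 13]
`elements.append(95)` → elements = [6, 14, 4, 22, 13, 95]
`elements.pop(0)` → elements = [14, 4, 22, 13, 95]
`elements[1] = elements[0] + elements[-1]` → elements = [14, 109, 22, 13, 95]
`out = elements` → out = [14, 109, 22, 13, 95]
So out = [14, 109, 22, 13, 95]

Answer: [14, 109, 22, 13, 95]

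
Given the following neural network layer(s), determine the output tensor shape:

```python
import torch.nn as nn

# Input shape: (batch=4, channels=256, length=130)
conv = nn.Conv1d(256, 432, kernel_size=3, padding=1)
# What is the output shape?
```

Input: (4, 256, 130) -> Output: (4, 432, 130)

Answer: (4, 432, 130)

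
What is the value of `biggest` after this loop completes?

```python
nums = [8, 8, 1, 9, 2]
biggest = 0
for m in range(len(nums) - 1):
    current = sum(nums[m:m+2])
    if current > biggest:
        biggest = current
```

Max sum of 2-element window in [8, 8, 1, 9, 2]
`biggest` takes the values: 0 → 16

Answer: 16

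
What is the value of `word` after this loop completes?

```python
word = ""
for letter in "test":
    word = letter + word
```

Reverse 'test'
`word` takes the values: "" → "t" → "et" → "set" → "tset"

Answer: "tset"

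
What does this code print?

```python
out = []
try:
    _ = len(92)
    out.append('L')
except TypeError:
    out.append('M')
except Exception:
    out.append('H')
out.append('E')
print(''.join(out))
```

Execution trace: 'M' (except TypeError) → 'E' (after the try/except). Output: ME

Answer: ME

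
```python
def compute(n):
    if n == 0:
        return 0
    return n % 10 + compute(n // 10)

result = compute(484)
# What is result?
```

Sum of digits of 484: 4 + 8 + 4 = 16

Answer: 16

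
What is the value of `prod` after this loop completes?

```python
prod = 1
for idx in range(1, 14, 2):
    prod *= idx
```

Product of 1, 3, 5, ... up to 13
`prod` takes the values: 1 → 3 → 15 → 105 → 945 → 10395 → 135135

Answer: 135135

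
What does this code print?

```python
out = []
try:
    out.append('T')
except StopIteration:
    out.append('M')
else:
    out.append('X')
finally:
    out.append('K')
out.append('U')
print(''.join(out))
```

Execution trace: 'T' (try body, no exception) → 'X' (else) → 'K' (finally) → 'U' (after the try/except). Output: TXKU

Answer: TXKU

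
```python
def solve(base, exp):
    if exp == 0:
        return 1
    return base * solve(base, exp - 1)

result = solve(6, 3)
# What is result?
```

solve(6, 3) = 6 * 6 * 6 = 216

Answer: 216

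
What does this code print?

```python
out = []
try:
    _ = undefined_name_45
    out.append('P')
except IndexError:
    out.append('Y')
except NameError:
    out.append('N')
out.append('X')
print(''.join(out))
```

Execution trace: 'N' (except NameError) → 'X' (after the try/except). Output: NX

Answer: NX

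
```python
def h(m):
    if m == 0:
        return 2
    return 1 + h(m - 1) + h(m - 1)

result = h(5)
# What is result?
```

h(m) = 1 + 2·h(m-1), h(0)=2. Closed form: (2+1)·2^5 - 1 = 95.

Answer: 95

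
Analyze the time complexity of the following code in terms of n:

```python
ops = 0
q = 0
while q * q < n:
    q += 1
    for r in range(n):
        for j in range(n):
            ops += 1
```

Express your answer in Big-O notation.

Each loop level contributes: √n × n × n. Multiplying the contributions gives O(n^2√n).

Answer: O(n^2√n)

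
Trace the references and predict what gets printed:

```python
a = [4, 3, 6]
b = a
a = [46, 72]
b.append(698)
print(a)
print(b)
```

Key concept: rebinding vs mutation: a is rebound to a new list, b still points at the original.
Step by step:
`a = [4, 3, 6]` → a = [4, 3, 6]
`b = a` → b = [4, 3, 6] (same object as a)
`a = [46, 72]` → a = [46, 72]
`b.append(698)` → b = [4, 3, 6, 698]
`print(a)` → prints [46, 72]
`print(b)` → prints [4, 3, 6, 698]

Answer:
[46, 72]
[4, 3, 6, 698]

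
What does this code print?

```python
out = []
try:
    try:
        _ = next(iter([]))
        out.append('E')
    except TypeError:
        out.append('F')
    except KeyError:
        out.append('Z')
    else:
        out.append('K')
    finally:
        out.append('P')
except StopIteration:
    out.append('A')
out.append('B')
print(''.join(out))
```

Execution trace: 'P' (finally) → 'A' (outer except StopIteration) → 'B' (after the try/except). Output: PAB

Answer: PAB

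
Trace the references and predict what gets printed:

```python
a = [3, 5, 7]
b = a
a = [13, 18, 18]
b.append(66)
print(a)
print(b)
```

Key concept: rebinding vs mutation: a is rebound to a new list, b still points at the original.
Step by step:
`a = [3, 5, 7]` → a = [3, 5, 7]
`b = a` → b = [3, 5, 7] (same object as a)
`a = [13, 18, 18]` → a = [13, 18, 18]
`b.append(66)` → b = [3, 5, 7, 66]
`print(a)` → prints [13, 18, 18]
`print(b)` → prints [3, 5, 7, 66]

Answer:
[13, 18, 18]
[3, 5, 7, 66]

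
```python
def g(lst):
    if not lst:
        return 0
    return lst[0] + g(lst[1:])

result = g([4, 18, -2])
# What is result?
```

4 + 18 + (-2) + 0 = 20

Answer: 20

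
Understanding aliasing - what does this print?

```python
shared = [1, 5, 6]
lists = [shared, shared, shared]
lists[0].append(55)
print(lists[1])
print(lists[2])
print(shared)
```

Key concept: list of same reference.
Step by step:
`shared = [1, 5, 6]` → shared = [1, 5, 6]
`lists = [shared, shared, shared]` → lists = [[1, 5, 6], [1, 5, 6], [1, 5, 6]]
`lists[0].append(55)` → shared = [1, 5, 6, 55]; lists = [[1, 5, 6, 55], [1, 5, 6, 55], [1, 5, 6, 55]]
`print(lists[1])` → prints [1, 5, 6, 55]
`print(lists[2])` → prints [1, 5, 6, 55]
`print(shared)` → prints [1, 5, 6, 55]

Answer:
[1, 5, 6, 55]
[1, 5, 6, 55]
[1, 5, 6, 55]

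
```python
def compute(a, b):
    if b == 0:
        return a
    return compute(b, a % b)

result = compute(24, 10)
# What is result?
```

compute(24, 10) -> compute(10, 4) -> compute(4, 2) -> compute(2, 0) -> 2

Answer: 2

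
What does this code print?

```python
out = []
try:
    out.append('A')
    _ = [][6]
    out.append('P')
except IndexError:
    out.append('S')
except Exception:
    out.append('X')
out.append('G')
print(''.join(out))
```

Execution trace: 'A' (try body) → 'S' (except IndexError) → 'G' (after the try/except). Output: ASG

Answer: ASG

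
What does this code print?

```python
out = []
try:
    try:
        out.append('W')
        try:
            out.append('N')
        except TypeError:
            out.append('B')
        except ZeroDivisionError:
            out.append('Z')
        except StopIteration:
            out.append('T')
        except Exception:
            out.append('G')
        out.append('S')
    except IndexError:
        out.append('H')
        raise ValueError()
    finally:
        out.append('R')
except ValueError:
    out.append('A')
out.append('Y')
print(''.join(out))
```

Execution trace: 'W' (try body) → 'N' (inner try body, no exception) → 'S' (try body, no exception) → 'R' (finally) → 'Y' (after the try/except). Output: WNSRY

Answer: WNSRY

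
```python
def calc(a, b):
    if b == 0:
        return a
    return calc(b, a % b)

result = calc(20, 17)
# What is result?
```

calc(20, 17) -> calc(17, 3) -> calc(3, 2) -> calc(2, 1) -> calc(1, 0) -> 1

Answer: 1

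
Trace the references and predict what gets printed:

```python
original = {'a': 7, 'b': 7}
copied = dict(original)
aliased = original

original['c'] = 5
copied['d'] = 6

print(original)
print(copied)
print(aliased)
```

Key concept: dict() creates copy, assignment creates alias.
Step by step:
`original = {'a': 7, 'b': 7}` → original = {'a': 7, 'b': 7}
`copied = dict(original)` → copied = {'a': 7, 'b': 7}
`aliased = original` → aliased = {'a': 7, 'b': 7} (same object as original)
`original['c'] = 5` → original = {'a': 7, 'b': 7, 'c': 5} (same object as aliased); aliased = {'a': 7, 'b': 7, 'c': 5} (same object as original)
`copied['d'] = 6` → copied = {'a': 7, 'b': 7, 'd': 6}
`print(original)` → prints {'a': 7, 'b': 7, 'c': 5}
`print(copied)` → prints {'a': 7, 'b': 7, 'd': 6}
`print(aliased)` → prints {'a': 7, 'b': 7, 'c': 5}

Answer:
{'a': 7, 'b': 7, 'c': 5}
{'a': 7, 'b': 7, 'd': 6}
{'a': 7, 'b': 7, 'c': 5}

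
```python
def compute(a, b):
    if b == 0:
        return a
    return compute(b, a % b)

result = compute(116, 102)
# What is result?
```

compute(116, 102) -> compute(102, 14) -> compute(14, 4) -> compute(4, 2) -> compute(2, 0) -> 2

Answer: 2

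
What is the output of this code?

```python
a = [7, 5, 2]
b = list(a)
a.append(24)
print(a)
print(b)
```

Key concept: list() constructor creates copy.
Step by step:
`a = [7, 5, 2]` → a = [7, 5, 2]
`b = list(a)` → b = [7, 5, 2]
`a.append(24)` → a = [7, 5, 2, 24]
`print(a)` → prints [7, 5, 2, 24]
`print(b)` → prints [7, 5, 2]

Answer:
[7, 5, 2, 24]
[7, 5, 2]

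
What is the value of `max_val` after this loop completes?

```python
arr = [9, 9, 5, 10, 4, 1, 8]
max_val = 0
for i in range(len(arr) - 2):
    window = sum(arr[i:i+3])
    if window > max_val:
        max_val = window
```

Max sum of 3-element window in [9, 9, 5, 10, 4, 1, 8]
`max_val` takes the values: 0 → 23 → 24

Answer: 24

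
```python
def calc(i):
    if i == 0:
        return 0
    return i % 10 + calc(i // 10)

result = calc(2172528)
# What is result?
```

Sum of digits of 2172528: 8 + 2 + 5 + 2 + 7 + 1 + 2 = 27

Answer: 27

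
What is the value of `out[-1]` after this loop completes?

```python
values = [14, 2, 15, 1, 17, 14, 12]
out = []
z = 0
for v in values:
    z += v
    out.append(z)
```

Cumulative sum ends at 75
`out` takes the values: [] → [14] → [14, 16] → [14, 16, 31] → [14, 16, 31, 32] → [14, 16, 31, 32, 49] → [14, 16, 31, 32, 49, 63] → [14, 16, 31, 32, 49, 63, 75]
So `out[-1]` = 75

Answer: 75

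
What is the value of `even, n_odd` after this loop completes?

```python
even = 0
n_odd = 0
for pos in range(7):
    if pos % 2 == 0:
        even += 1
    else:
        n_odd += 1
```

Count evens and odds in range(7)
`even, n_odd` takes the values: (0, 0) → (1, 0) → (1, 1) → (2, 1) → (2, 2) → (3, 2) → (3, 3) → (4, 3)

Answer: 4, 3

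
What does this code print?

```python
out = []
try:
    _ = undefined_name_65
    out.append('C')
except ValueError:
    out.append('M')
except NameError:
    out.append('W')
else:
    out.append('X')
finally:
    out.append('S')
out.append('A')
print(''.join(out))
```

Execution trace: 'W' (except NameError) → 'S' (finally) → 'A' (after the try/except). Output: WSA

Answer: WSA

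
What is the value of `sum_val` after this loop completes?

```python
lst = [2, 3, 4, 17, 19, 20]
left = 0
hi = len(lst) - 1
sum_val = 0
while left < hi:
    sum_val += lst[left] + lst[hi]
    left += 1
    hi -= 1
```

Sum of pairs from ends
`sum_val` takes the values: 0 → 22 → 44 → 65

Answer: 65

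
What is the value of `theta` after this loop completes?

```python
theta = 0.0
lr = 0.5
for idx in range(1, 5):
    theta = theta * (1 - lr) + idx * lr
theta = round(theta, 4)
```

Moving average with lr=0.5
`theta` takes the values: 0.0 → 0.5 → 1.25 → 2.125 → 3.0625

Answer: 3.0625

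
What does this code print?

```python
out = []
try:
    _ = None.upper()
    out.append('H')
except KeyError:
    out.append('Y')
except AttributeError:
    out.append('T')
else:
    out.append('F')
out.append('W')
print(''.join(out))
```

Execution trace: 'T' (except AttributeError) → 'W' (after the try/except). Output: TW

Answer: TW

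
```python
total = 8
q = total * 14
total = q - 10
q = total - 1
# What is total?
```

Trace:
`total = 8` → total = 8
`q = total * 14` → q = 112
`total = q - 10` → total = 102
`q = total - 1` → q = 101
So total = 102

Answer: 102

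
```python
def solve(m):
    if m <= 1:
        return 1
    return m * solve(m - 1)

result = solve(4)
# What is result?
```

solve(4) = 4 * 3 * 2 * 1 = 24

Answer: 24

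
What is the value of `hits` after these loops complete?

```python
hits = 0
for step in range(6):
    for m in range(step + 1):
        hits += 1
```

Triangle: 1 + 2 + ... + 6
`hits` takes the values: 0 → 1 → 2 → 3 → 4 → 5 → 6 → 7 → 8 → 9 → 10 → 11 → 12 → 13 → 14 → 15 → 16 → 17 → 18 → 19 → 20 → 21

Answer: 21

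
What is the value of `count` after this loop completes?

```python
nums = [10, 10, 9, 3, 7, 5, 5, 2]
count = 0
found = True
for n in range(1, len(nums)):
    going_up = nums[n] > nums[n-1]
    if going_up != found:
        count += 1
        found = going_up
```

Count direction changes in [10, 10, 9, 3, 7, 5, 5, 2]
`count` takes the values: 0 → 1 → 2 → 3

Answer: 3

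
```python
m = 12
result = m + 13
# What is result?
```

Trace:
`m = 12` → m = 12
`result = m + 13` → result = 25
So result = 25

Answer: 25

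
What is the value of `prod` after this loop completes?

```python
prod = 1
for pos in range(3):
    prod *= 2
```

2^3 = 8
`prod` takes the values: 1 → 2 → 4 → 8

Answer: 8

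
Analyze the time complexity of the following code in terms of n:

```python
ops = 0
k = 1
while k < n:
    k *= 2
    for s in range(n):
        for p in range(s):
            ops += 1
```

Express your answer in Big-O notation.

Each loop level contributes: log n × n × n. Multiplying the contributions gives O(n^2 log n).

Answer: O(n^2 log n)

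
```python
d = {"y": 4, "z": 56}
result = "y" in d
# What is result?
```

Trace:
`d = {"y": 4, "z": 56}` → d = {'y': 4, 'z': 56}
`result = "y" in d` → result = True
So result = True

Answer: True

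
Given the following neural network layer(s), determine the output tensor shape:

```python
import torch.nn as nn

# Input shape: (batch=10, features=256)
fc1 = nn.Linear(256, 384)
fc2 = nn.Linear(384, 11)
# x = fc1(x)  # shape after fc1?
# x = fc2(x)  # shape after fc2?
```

Input: (10, 256) -> after fc1: (10, 384) -> Output: (10, 11)

Answer: (10, 11)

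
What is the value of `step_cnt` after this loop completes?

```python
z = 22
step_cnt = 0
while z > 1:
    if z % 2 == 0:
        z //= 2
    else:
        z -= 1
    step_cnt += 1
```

Steps to reduce 22 to 1
`step_cnt` takes the values: 0 → 1 → 2 → 3 → 4 → 5 → 6

Answer: 6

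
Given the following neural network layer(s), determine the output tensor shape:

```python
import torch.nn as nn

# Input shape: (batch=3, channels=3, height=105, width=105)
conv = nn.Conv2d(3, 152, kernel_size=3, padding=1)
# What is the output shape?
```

Input: (3, 3, 105, 105) -> Output: (3, 152, 105, 105)

Answer: (3, 152, 105, 105)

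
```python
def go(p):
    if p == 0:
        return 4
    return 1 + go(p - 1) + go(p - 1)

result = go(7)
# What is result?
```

go(p) = 1 + 2·go(p-1), go(0)=4. Closed form: (4+1)·2^7 - 1 = 639.

Answer: 639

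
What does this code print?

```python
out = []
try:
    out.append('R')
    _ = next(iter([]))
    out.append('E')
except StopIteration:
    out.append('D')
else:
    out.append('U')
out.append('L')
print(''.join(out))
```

Execution trace: 'R' (try body) → 'D' (except StopIteration) → 'L' (after the try/except). Output: RDL

Answer: RDL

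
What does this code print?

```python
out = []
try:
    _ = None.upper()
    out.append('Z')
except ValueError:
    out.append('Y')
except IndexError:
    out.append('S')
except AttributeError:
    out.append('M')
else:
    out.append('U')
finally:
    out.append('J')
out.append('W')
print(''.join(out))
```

Execution trace: 'M' (except AttributeError) → 'J' (finally) → 'W' (after the try/except). Output: MJW

Answer: MJW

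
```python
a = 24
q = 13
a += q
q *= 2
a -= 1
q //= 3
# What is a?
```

Trace:
`a = 24` → a = 24
`q = 13` → q = 13
`a += q` → a = 37
`q *= 2` → q = 26
`a -= 1` → a = 36
`q //= 3` → q = 8
So a = 36

Answer: 36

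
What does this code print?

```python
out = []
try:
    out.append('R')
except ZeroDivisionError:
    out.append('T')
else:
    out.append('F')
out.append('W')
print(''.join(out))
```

Execution trace: 'R' (try body, no exception) → 'F' (else) → 'W' (after the try/except). Output: RFW

Answer: RFW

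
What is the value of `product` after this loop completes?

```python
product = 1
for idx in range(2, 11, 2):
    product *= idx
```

Product of even numbers 2 to 10
`product` takes the values: 1 → 2 → 8 → 48 → 384 → 3840

Answer: 3840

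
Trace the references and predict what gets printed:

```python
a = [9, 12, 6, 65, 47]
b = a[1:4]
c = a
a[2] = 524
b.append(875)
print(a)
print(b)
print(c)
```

Key concept: slice vs alias.
Step by step:
`a = [9, 12, 6, 65, 47]` → a = [9, 12, 6, 65, 47]
`b = a[1:4]` → b = [12, 6, 65]
`c = a` → c = [9, 12, 6, 65, 47] (same object as a)
`a[2] = 524` → a = [9, 12, 524, 65, 47] (same object as c); c = [9, 12, 524, 65, 47] (same object as a)
`b.append(875)` → b = [12, 6, 65, 875]
`print(a)` → prints [9, 12, 524, 65, 47]
`print(b)` → prints [12, 6, 65, 875]
`print(c)` → prints [9, 12, 524, 65, 47]

Answer:
[9, 12, 524, 65, 47]
[12, 6, 65, 875]
[9, 12, 524, 65, 47]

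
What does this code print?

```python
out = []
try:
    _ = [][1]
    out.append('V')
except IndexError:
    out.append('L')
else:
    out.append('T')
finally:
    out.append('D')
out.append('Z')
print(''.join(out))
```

Execution trace: 'L' (except IndexError) → 'D' (finally) → 'Z' (after the try/except). Output: LDZ

Answer: LDZ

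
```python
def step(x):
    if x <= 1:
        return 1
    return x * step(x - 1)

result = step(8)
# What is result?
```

step(8) = 8 * 7 * 6 * 5 * 4 * 3 * 2 * 1 = 40320

Answer: 40320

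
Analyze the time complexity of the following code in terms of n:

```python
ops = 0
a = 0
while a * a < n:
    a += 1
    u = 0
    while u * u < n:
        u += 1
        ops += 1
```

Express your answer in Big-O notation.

Each loop level contributes: √n × √n. Multiplying the contributions gives O(n).

Answer: O(n)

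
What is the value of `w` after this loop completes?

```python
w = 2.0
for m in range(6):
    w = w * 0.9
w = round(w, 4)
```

Exponential decay: 2.0 * 0.9^6
`w` takes the values: 2.0 → 1.8 → 1.62 → 1.458 → 1.3122 → 1.18098 → 1.062882 → 1.0629

Answer: 1.0629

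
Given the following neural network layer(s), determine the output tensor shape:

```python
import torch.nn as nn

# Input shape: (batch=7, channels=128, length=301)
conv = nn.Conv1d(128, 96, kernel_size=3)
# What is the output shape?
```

Input: (7, 128, 301) -> Output: (7, 96, 299)

Answer: (7, 96, 299)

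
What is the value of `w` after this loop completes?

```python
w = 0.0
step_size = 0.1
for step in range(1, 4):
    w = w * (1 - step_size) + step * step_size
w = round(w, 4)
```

Moving average with lr=0.1
`w` takes the values: 0.0 → 0.1 → 0.29 → 0.561

Answer: 0.561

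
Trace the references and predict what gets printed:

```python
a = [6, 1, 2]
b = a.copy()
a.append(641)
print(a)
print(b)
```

Key concept: list.copy() creates independent copy.
Step by step:
`a = [6, 1, 2]` → a = [6, 1, 2]
`b = a.copy()` → b = [6, 1, 2]
`a.append(641)` → a = [6, 1, 2, 641]
`print(a)` → prints [6, 1, 2, 641]
`print(b)` → prints [6, 1, 2]

Answer:
[6, 1, 2, 641]
[6, 1, 2]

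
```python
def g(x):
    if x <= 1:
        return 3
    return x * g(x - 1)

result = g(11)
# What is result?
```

g(11) = 11 * 10 * 9 * 8 * 7 * 6 * 5 * 4 * 3 * 2 * 3 = 119750400

Answer: 119750400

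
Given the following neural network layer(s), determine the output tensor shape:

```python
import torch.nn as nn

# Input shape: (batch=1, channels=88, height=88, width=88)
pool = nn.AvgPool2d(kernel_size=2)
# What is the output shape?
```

Input: (1, 88, 88, 88) -> Output: (1, 88, 44, 44)

Answer: (1, 88, 44, 44)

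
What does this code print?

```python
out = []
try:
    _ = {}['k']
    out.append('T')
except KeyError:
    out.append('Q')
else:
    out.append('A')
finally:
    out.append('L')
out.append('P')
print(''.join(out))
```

Execution trace: 'Q' (except KeyError) → 'L' (finally) → 'P' (after the try/except). Output: QLP

Answer: QLP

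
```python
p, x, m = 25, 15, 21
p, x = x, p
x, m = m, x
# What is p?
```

Trace:
`p, x, m = 25, 15, 21` → p = 25; x = 15; m = 21
`p, x = x, p` → p = 15; x = 25
`x, m = m, x` → x = 21; m = 25
So p = 15

Answer: 15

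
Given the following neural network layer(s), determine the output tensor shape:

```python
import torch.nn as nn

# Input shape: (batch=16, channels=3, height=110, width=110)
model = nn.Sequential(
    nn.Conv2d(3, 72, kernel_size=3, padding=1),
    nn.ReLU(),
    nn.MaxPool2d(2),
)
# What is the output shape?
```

Input: (16, 3, 110, 110) -> after Conv2d: (16, 72, 110, 110) -> after ReLU: (16, 72, 110, 110) -> Output: (16, 72, 55, 55)

Answer: (16, 72, 55, 55)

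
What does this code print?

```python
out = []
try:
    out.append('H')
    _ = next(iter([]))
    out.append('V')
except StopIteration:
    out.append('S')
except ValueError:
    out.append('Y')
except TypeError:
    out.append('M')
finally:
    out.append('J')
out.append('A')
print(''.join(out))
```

Execution trace: 'H' (try body) → 'S' (except StopIteration) → 'J' (finally) → 'A' (after the try/except). Output: HSJA

Answer: HSJA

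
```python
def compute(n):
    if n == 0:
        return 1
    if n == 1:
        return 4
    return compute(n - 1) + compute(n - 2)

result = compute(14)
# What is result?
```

Build up from base cases: compute(0)=1, compute(1)=4, compute(2)=5, compute(3)=9, compute(4)=14, compute(5)=23, compute(6)=37, ..., compute(14)=1741

Answer: 1741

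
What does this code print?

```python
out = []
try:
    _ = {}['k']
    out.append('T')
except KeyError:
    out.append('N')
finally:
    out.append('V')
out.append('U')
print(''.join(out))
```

Execution trace: 'N' (except KeyError) → 'V' (finally) → 'U' (after the try/except). Output: NVU

Answer: NVU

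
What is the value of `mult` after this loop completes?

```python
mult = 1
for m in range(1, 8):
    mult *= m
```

7! = 5040
`mult` takes the values: 1 → 2 → 6 → 24 → 120 → 720 → 5040

Answer: 5040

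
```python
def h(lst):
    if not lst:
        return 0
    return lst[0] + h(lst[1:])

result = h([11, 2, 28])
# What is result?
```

11 + 2 + 28 + 0 = 41

Answer: 41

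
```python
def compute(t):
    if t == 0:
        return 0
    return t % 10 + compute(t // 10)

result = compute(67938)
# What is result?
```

Sum of digits of 67938: 8 + 3 + 9 + 7 + 6 = 33

Answer: 33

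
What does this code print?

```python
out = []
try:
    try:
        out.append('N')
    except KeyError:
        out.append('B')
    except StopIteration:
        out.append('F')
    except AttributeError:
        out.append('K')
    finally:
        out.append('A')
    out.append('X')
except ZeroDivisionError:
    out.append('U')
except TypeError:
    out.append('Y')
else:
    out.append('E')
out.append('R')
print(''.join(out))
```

Execution trace: 'N' (inner try body, no exception) → 'A' (inner finally) → 'X' (try body, no exception) → 'E' (else) → 'R' (after the try/except). Output: NAXER

Answer: NAXER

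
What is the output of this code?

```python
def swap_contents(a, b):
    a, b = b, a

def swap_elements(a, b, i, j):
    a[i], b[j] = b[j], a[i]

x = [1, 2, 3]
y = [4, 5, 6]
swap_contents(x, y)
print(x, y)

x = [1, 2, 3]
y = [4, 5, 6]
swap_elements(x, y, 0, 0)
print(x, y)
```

Key concept: parameter rebinding vs mutation.
Step by step:
`x = [1, 2, 3]` → x = [1, 2, 3]
`y = [4, 5, 6]` → y = [4, 5, 6]
`swap_contents(x, y)` → no visible change to tracked variables
`print(x, y)` → prints [1, 2, 3] [4, 5, 6]
`x = [1, 2, 3]` → x = [1, 2, 3]
`y = [4, 5, 6]` → y = [4, 5, 6]
`swap_elements(x, y, 0, 0)` → x = [4, 2, 3]; y = [1, 5, 6]
`print(x, y)` → prints [4, 2, 3] [1, 5, 6]

Answer:
[1, 2, 3] [4, 5, 6]
[4, 2, 3] [1, 5, 6]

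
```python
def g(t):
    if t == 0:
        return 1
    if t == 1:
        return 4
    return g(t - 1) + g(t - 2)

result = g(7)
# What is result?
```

Build up from base cases: g(0)=1, g(1)=4, g(2)=5, g(3)=9, g(4)=14, g(5)=23, g(6)=37, ..., g(7)=60

Answer: 60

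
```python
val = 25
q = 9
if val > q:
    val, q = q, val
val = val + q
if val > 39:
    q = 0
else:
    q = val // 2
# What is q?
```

Trace:
`val = 25` → val = 25
`q = 9` → q = 9
`if val > q: ...` → val > q is True → val = 9; q = 25
`val = val + q` → val = 34
`if val > 39: ...` → val > 39 is False, take else branch → q = 17
So q = 17

Answer: 17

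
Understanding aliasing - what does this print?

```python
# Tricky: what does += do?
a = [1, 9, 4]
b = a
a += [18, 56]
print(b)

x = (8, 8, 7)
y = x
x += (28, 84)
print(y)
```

Key concept: += behavior differs for mutable vs immutable.
Step by step:
`a = [1, 9, 4]` → a = [1, 9, 4]
`b = a` → b = [1, 9, 4] (same object as a)
`a += [18, 56]` → a = [1, 9, 4, 18, 56] (same object as b); b = [1, 9, 4, 18, 56] (same object as a)
`print(b)` → prints [1, 9, 4, 18, 56]
`x = (8, 8, 7)` → x = (8, 8, 7)
`y = x` → y = (8, 8, 7)
`x += (28, 84)` → x = (8, 8, 7, 28, 84)
`print(y)` → prints (8, 8, 7)

Answer:
[1, 9, 4, 18, 56]
(8, 8, 7)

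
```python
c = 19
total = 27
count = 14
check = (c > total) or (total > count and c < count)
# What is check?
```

Trace:
`c = 19` → c = 19
`total = 27` → total = 27
`count = 14` → count = 14
`check = (c > total) or (total > count and c < count)` → check = False
So check = False

Answer: False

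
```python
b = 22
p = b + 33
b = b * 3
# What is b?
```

Trace:
`b = 22` → b = 22
`p = b + 33` → p = 55
`b = b * 3` → b = 66
So b = 66

Answer: 66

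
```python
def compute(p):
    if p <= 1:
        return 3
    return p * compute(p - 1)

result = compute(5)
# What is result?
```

compute(5) = 5 * 4 * 3 * 2 * 3 = 360

Answer: 360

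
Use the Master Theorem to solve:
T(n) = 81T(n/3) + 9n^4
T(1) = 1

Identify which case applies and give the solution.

a=81, b=3, f(n)=9n^4. log_3(81) = 4. Since c=4 = 4, Case 2 applies: T(n) = Θ(n^log_b(a) · log n) = O(n^4 log n).

Answer: O(n^4 log n) - Case 2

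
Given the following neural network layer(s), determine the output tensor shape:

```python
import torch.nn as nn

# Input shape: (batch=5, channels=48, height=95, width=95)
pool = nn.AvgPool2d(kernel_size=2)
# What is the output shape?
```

Input: (5, 48, 95, 95) -> Output: (5, 48, 47, 47)

Answer: (5, 48, 47, 47)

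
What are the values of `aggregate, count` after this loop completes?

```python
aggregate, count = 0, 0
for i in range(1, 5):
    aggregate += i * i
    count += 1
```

Sum of squares and count
`aggregate, count` takes the values: (0, 0) → (1, 0) → (1, 1) → (5, 1) → (5, 2) → (14, 2) → (14, 3) → (30, 3) → (30, 4)

Answer: 30, 4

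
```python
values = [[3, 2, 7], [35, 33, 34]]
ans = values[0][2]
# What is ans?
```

Trace:
`values = [[3, 2, 7], [35, 33, 34]]` → values = [[3, 2, 7], [35, 33, 34]]
`ans = values[0][2]` → ans = 7
So ans = 7

Answer: 7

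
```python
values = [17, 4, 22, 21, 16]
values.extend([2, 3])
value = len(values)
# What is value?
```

Trace:
`values = [17, 4, 22, 21, 16]` → values = [17, 4, 22, 21, 16]
`values.extend([2, 3])` → values = [17, 4, 22, 21, 16, 2, 3]
`value = len(values)` → value = 7
So value = 7

Answer: 7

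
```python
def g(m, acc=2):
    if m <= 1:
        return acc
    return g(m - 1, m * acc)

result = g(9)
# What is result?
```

Accumulator trace (n, acc): (9, 2) -> (8, 18) -> (7, 144) -> (6, 1008) -> (5, 6048) -> (4, 30240) -> (3, 120960) -> (2, 362880) -> (1, 725760) -> return 725760

Answer: 725760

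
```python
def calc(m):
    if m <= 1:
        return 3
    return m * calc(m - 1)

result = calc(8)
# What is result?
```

calc(8) = 8 * 7 * 6 * 5 * 4 * 3 * 2 * 3 = 120960

Answer: 120960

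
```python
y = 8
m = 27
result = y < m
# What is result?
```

Trace:
`y = 8` → y = 8
`m = 27` → m = 27
`result = y < m` → result = True
So result = True

Answer: True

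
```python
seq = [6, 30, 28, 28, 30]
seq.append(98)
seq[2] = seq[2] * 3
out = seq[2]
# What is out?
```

Trace:
`seq = [6, 30, 28, 28, 30]` → seq = [6, 30, 28, 28, 30]
`seq.append(98)` → seq = [6, 30, 28, 28, 30, 98]
`seq[2] = seq[2] * 3` → seq = [6, 30, 84, 28, 30, 98]
`out = seq[2]` → out = 84
So out = 84

Answer: 84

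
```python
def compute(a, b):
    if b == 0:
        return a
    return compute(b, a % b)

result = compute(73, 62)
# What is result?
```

compute(73, 62) -> compute(62, 11) -> compute(11, 7) -> compute(7, 4) -> compute(4, 3) -> compute(3, 1) -> compute(1, 0) -> 1

Answer: 1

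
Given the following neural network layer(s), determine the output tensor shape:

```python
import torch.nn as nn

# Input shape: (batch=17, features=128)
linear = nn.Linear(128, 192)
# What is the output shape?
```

Input: (17, 128) -> Output: (17, 192)

Answer: (17, 192)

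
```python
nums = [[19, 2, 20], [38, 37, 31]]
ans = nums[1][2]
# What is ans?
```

Trace:
`nums = [[19, 2, 20], [38, 37, 31]]` → nums = [[19, 2, 20], [38, 37, 31]]
`ans = nums[1][2]` → ans = 31
So ans = 31

Answer: 31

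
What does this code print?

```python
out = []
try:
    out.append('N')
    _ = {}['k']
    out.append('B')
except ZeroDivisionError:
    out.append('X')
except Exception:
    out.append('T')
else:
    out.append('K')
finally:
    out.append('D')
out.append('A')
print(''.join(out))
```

Execution trace: 'N' (try body) → 'T' (except Exception) → 'D' (finally) → 'A' (after the try/except). Output: NTDA

Answer: NTDA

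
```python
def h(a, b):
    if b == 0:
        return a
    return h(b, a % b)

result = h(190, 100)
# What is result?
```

h(190, 100) -> h(100, 90) -> h(90, 10) -> h(10, 0) -> 10

Answer: 10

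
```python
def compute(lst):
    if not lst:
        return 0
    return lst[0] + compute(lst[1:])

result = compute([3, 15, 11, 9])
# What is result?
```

3 + 15 + 11 + 9 + 0 = 38

Answer: 38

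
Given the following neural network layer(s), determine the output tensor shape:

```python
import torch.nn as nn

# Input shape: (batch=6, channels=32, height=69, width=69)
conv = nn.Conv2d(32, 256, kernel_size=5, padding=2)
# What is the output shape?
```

Input: (6, 32, 69, 69) -> Output: (6, 256, 69, 69)

Answer: (6, 256, 69, 69)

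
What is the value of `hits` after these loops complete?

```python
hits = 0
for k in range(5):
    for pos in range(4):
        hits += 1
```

5 * 4 = 20
`hits` takes the values: 0 → 1 → 2 → 3 → 4 → 5 → 6 → 7 → 8 → 9 → 10 → 11 → 12 → 13 → 14 → 15 → 16 → 17 → 18 → 19 → 20

Answer: 20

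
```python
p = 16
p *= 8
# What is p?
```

Trace:
`p = 16` → p = 16
`p *= 8` → p = 128
So p = 128

Answer: 128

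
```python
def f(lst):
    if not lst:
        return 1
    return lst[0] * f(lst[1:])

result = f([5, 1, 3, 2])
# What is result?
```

Product over [5, 1, 3, 2] = 5 * 1 * 3 * 2 = 30

Answer: 30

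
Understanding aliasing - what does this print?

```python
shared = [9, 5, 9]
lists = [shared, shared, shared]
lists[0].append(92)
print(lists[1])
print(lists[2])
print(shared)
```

Key concept: list of same reference.
Step by step:
`shared = [9, 5, 9]` → shared = [9, 5, 9]
`lists = [shared, shared, shared]` → lists = [[9, 5, 9], [9, 5, 9], [9, 5, 9]]
`lists[0].append(92)` → shared = [9, 5, 9, 92]; lists = [[9, 5, 9, 92], [9, 5, 9, 92], [9, 5, 9, 92]]
`print(lists[1])` → prints [9, 5, 9, 92]
`print(lists[2])` → prints [9, 5, 9, 92]
`print(shared)` → prints [9, 5, 9, 92]

Answer:
[9, 5, 9, 92]
[9, 5, 9, 92]
[9, 5, 9, 92]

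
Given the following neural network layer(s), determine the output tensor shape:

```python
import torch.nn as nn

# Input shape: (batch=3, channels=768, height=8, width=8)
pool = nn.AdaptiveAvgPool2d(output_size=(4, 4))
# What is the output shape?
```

Input: (3, 768, 8, 8) -> Output: (3, 768, 4, 4)

Answer: (3, 768, 4, 4)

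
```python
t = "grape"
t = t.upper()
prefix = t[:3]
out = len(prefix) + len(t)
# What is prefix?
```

Trace:
`t = "grape"` → t = 'grape'
`t = t.upper()` → t = 'GRAPE'
`prefix = t[:3]` → prefix = 'GRA'
`out = len(prefix) + len(t)` → out = 8
So prefix = 'GRA'

Answer: 'GRA'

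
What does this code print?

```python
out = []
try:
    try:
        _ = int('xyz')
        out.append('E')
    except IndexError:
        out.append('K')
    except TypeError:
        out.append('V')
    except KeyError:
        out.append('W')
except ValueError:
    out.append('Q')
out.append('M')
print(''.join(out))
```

Execution trace: 'Q' (outer except ValueError) → 'M' (after the try/except). Output: QM

Answer: QM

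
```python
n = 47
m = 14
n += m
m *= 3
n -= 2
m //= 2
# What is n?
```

Trace:
`n = 47` → n = 47
`m = 14` → m = 14
`n += m` → n = 61
`m *= 3` → m = 42
`n -= 2` → n = 59
`m //= 2` → m = 21
So n = 59

Answer: 59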